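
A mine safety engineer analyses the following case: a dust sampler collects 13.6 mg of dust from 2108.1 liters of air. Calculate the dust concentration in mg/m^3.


Convert liters to m^3: 1 m^3 = 1000 L
Concentration = mass / volume * 1000
= 13.6 / 2108.1 * 1000
= 0.006451306864 * 1000
= 6.4513 mg/m^3

6.4513 mg/m^3


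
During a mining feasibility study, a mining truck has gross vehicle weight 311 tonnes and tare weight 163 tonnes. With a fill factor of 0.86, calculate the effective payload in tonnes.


127.28 tonnes

Maximum payload = gross - tare
= 311 - 163 = 148 tonnes
Effective payload = max payload * fill factor
= 148 * 0.86
= 127.28 tonnes


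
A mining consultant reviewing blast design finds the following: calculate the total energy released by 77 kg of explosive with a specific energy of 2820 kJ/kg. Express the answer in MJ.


217.14 MJ

Energy = mass * specific_energy / 1000
= 77 * 2820 / 1000
= 217140 / 1000
= 217.14 MJ


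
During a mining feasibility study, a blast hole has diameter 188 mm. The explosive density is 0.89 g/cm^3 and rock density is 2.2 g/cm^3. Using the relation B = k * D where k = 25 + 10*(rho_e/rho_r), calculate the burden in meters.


5.4605 m

First, compute k:
rho_e / rho_r = 0.89 / 2.2 = 0.4045454545
k = 25 + 10 * 0.4045454545 = 29.04545455
Then, compute burden:
B = k * D / 1000 = 29.04545455 * 188 / 1000
= 5460.545455 / 1000
= 5.4605 m


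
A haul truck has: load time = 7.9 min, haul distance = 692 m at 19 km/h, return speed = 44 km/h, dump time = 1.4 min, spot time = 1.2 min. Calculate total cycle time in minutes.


13.6289 min

Convert haul speed to m/min: 19 * 1000/60 = 316.6666667 m/min
Haul time = 692 / 316.6666667 = 2.185263158 min
Convert return speed to m/min: 44 * 1000/60 = 733.3333333 m/min
Return time = 692 / 733.3333333 = 0.9436363636 min
Total cycle time:
= 7.9 + 2.185263158 + 1.4 + 0.9436363636 + 1.2
= 13.6289 min


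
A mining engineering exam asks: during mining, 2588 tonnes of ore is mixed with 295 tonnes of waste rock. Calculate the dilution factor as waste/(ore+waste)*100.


10.2324%

Total material = ore + waste
= 2588 + 295 = 2883 tonnes
Dilution = waste / total * 100
= 295 / 2883 * 100
= 0.1023239681 * 100
= 10.2324%


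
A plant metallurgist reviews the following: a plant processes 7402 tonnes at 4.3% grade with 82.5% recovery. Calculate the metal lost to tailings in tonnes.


55.7001 tonnes

Total metal in feed:
= 7402 * 4.3 / 100 = 318.286 tonnes
Metal recovered:
= 318.286 * 82.5 / 100 = 262.58595 tonnes
Metal lost to tailings:
= 318.286 - 262.58595
= 55.7001 tonnes


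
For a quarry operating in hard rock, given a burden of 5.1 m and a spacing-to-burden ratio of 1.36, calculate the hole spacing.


6.936 m

Spacing = burden * ratio
= 5.1 * 1.36
= 6.936 m


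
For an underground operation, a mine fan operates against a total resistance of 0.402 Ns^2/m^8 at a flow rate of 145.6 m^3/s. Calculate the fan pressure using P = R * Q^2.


Compute Q^2:
Q^2 = 145.6^2 = 21199.36
Compute pressure:
P = R * Q^2 = 0.402 * 21199.36
= 8522.1427 Pa

8522.1427 Pa


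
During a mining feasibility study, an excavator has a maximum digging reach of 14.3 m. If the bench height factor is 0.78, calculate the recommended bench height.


11.154 m

Bench height = reach * factor
= 14.3 * 0.78
= 11.154 m


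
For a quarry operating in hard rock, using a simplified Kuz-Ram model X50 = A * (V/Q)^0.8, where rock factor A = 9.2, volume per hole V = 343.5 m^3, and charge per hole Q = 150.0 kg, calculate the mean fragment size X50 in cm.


17.8507 cm

Compute V/Q:
V/Q = 343.5 / 150.0 = 2.29
Raise to the power 0.8:
(V/Q)^0.8 = 2.29^0.8 = 1.940297776
Multiply by A:
X50 = 9.2 * 1.940297776
= 17.8507 cm


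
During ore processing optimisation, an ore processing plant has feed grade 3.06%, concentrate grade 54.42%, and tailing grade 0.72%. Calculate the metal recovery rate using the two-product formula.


77.4959%

Using the two-product formula:
R = 100 * c * (f - t) / (f * (c - t))
Numerator = 100 * 54.42 * (3.06 - 0.72)
= 100 * 54.42 * 2.34
= 12734.28
Denominator = 3.06 * (54.42 - 0.72)
= 3.06 * 53.7
= 164.322
R = 12734.28 / 164.322
= 77.4959%


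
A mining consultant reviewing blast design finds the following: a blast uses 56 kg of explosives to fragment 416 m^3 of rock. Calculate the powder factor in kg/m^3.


0.1346 kg/m^3

Powder factor = explosive mass / rock volume
= 56 / 416
= 0.1346 kg/m^3


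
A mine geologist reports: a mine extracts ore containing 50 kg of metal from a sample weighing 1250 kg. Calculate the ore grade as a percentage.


Ore grade = (metal mass / ore mass) * 100
= (50 / 1250) * 100
= 0.04 * 100
= 4.0%

4.0%


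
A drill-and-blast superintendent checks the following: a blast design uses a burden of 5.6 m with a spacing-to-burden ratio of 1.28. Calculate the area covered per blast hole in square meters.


First, find the spacing:
Spacing = burden * ratio = 5.6 * 1.28
= 7.168 m
Then, calculate the area:
Area = burden * spacing = 5.6 * 7.168
= 40.1408 m^2

40.1408 m^2


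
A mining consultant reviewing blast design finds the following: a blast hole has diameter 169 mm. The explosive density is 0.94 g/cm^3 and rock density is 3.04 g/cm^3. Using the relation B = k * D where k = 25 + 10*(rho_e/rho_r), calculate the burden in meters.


First, compute k:
rho_e / rho_r = 0.94 / 3.04 = 0.3092105263
k = 25 + 10 * 0.3092105263 = 28.09210526
Then, compute burden:
B = k * D / 1000 = 28.09210526 * 169 / 1000
= 4747.565789 / 1000
= 4.7476 m

4.7476 m


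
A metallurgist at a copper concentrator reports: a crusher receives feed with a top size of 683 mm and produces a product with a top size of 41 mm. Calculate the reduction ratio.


16.6585

Reduction ratio = feed size / product size
= 683 / 41
= 16.6585


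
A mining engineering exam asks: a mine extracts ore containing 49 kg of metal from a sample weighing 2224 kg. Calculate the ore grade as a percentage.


Ore grade = (metal mass / ore mass) * 100
= (49 / 2224) * 100
= 0.0220323741 * 100
= 2.2032%

2.2032%


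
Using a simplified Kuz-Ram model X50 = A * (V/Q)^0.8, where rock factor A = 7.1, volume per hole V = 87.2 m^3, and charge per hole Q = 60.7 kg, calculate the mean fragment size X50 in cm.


9.4868 cm

Compute V/Q:
V/Q = 87.2 / 60.7 = 1.436573311
Raise to the power 0.8:
(V/Q)^0.8 = 1.436573311^0.8 = 1.336171595
Multiply by A:
X50 = 7.1 * 1.336171595
= 9.4868 cm


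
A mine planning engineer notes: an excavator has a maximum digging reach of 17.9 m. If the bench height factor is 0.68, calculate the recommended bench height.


Bench height = reach * factor
= 17.9 * 0.68
= 12.172 m

12.172 m


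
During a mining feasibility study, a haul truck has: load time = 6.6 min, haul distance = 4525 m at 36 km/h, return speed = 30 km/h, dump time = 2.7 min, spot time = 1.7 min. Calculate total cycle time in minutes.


27.5917 min

Convert haul speed to m/min: 36 * 1000/60 = 600 m/min
Haul time = 4525 / 600 = 7.541666667 min
Convert return speed to m/min: 30 * 1000/60 = 500 m/min
Return time = 4525 / 500 = 9.05 min
Total cycle time:
= 6.6 + 7.541666667 + 2.7 + 9.05 + 1.7
= 27.5917 min


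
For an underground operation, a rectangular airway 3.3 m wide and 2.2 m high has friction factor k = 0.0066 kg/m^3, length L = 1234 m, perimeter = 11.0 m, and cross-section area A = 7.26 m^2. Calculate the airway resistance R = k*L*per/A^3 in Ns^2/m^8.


0.2341 Ns^2/m^8

Compute the numerator:
k * L * per = 0.0066 * 1234 * 11.0
= 89.5884
Compute the denominator:
A^3 = 7.26^3 = 382.657176
Resistance:
R = 89.5884 / 382.657176
= 0.2341 Ns^2/m^8


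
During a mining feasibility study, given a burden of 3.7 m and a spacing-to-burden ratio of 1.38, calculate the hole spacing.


5.106 m

Spacing = burden * ratio
= 3.7 * 1.38
= 5.106 m


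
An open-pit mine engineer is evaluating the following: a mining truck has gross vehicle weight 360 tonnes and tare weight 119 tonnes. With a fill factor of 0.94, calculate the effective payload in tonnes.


Maximum payload = gross - tare
= 360 - 119 = 241 tonnes
Effective payload = max payload * fill factor
= 241 * 0.94
= 226.54 tonnes

226.54 tonnes


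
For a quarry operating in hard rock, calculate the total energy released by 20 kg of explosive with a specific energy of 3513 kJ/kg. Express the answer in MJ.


70.26 MJ

Energy = mass * specific_energy / 1000
= 20 * 3513 / 1000
= 70260 / 1000
= 70.26 MJ


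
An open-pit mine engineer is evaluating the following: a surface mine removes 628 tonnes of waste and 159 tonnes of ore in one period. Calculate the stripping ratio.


3.9497

Stripping ratio = waste tonnage / ore tonnage
= 628 / 159
= 3.9497


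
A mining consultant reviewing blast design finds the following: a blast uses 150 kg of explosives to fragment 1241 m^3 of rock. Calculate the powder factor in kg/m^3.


Powder factor = explosive mass / rock volume
= 150 / 1241
= 0.1209 kg/m^3

0.1209 kg/m^3


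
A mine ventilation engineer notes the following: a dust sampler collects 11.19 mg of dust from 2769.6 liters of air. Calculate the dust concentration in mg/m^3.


4.0403 mg/m^3

Convert liters to m^3: 1 m^3 = 1000 L
Concentration = mass / volume * 1000
= 11.19 / 2769.6 * 1000
= 0.004040294627 * 1000
= 4.0403 mg/m^3


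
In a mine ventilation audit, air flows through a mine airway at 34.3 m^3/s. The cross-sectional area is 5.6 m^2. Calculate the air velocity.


6.125 m/s

Velocity = flow rate / cross-sectional area
= 34.3 / 5.6
= 6.125 m/s


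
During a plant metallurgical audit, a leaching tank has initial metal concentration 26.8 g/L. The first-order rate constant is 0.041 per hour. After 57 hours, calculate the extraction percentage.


Compute the exponent:
-k * t = -0.041 * 57 = -2.337
Remaining concentration:
C = 26.8 * exp(-2.337)
= 26.8 * 0.09661705505
= 2.589337075 g/L
Extracted = 26.8 - 2.589337075 = 24.21066292 g/L
Extraction % = 24.21066292 / 26.8 * 100
= 90.3383%

90.3383%


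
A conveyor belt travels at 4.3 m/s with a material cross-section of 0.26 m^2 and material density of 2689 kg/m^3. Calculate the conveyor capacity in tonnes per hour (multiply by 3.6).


10822.6872 t/h

Volumetric flow = speed * area
= 4.3 * 0.26 = 1.118 m^3/s
Mass flow = volumetric * density
= 1.118 * 2689 = 3006.302 kg/s
Convert to t/h: multiply by 3.6
Capacity = 3006.302 * 3.6
= 10822.6872 t/h


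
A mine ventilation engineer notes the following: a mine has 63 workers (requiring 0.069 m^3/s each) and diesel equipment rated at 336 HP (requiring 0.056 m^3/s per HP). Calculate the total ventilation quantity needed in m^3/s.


Airflow for workers:
Q_people = 63 * 0.069 = 4.347 m^3/s
Airflow for diesel equipment:
Q_diesel = 336 * 0.056 = 18.816 m^3/s
Total ventilation:
Q_total = 4.347 + 18.816
= 23.163 m^3/s

23.163 m^3/s


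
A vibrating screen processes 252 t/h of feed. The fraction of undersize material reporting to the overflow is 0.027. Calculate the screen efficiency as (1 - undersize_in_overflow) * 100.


Screen efficiency = (1 - fraction of undersize in overflow) * 100
= (1 - 0.027) * 100
= 0.973 * 100
= 97.3%

97.3%


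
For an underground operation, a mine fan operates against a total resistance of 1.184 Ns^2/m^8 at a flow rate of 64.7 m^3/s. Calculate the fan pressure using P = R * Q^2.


4956.3306 Pa

Compute Q^2:
Q^2 = 64.7^2 = 4186.09
Compute pressure:
P = R * Q^2 = 1.184 * 4186.09
= 4956.3306 Pa


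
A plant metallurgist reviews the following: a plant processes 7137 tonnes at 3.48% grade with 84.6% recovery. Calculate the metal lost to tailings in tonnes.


Total metal in feed:
= 7137 * 3.48 / 100 = 248.3676 tonnes
Metal recovered:
= 248.3676 * 84.6 / 100 = 210.1189896 tonnes
Metal lost to tailings:
= 248.3676 - 210.1189896
= 38.2486 tonnes

38.2486 tonnes


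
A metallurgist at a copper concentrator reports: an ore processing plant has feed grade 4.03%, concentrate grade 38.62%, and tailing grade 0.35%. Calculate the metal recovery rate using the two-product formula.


92.1503%

Using the two-product formula:
R = 100 * c * (f - t) / (f * (c - t))
Numerator = 100 * 38.62 * (4.03 - 0.35)
= 100 * 38.62 * 3.68
= 14212.16
Denominator = 4.03 * (38.62 - 0.35)
= 4.03 * 38.27
= 154.2281
R = 14212.16 / 154.2281
= 92.1503%


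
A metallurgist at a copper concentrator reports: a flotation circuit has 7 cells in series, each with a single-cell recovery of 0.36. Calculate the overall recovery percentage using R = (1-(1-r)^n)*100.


Complement of single-cell recovery:
1 - r = 1 - 0.36 = 0.64
Raise to power n:
(1 - r)^7 = 0.64^7 = 0.04398046511
Overall recovery:
R = (1 - 0.04398046511) * 100
= 95.602%

95.602%


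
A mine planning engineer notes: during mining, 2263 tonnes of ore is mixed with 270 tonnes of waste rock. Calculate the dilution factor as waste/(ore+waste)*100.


10.6593%

Total material = ore + waste
= 2263 + 270 = 2533 tonnes
Dilution = waste / total * 100
= 270 / 2533 * 100
= 0.1065929728 * 100
= 10.6593%


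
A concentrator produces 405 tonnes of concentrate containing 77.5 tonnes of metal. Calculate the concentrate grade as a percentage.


Grade = (metal in concentrate / concentrate mass) * 100
= (77.5 / 405) * 100
= 0.1913580247 * 100
= 19.1358%

19.1358%


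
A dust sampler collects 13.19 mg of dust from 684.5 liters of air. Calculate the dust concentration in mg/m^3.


Convert liters to m^3: 1 m^3 = 1000 L
Concentration = mass / volume * 1000
= 13.19 / 684.5 * 1000
= 0.01926953981 * 1000
= 19.2695 mg/m^3

19.2695 mg/m^3


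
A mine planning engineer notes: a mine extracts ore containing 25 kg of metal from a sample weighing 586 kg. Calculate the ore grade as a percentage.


Ore grade = (metal mass / ore mass) * 100
= (25 / 586) * 100
= 0.04266211604 * 100
= 4.2662%

4.2662%


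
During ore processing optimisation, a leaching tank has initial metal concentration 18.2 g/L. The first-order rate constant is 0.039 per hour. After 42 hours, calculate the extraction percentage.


80.5632%

Compute the exponent:
-k * t = -0.039 * 42 = -1.638
Remaining concentration:
C = 18.2 * exp(-1.638)
= 18.2 * 0.1943683906
= 3.537504709 g/L
Extracted = 18.2 - 3.537504709 = 14.66249529 g/L
Extraction % = 14.66249529 / 18.2 * 100
= 80.5632%


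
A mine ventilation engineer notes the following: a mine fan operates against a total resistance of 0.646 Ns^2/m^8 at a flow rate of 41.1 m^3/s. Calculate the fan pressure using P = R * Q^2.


Compute Q^2:
Q^2 = 41.1^2 = 1689.21
Compute pressure:
P = R * Q^2 = 0.646 * 1689.21
= 1091.2297 Pa

1091.2297 Pa


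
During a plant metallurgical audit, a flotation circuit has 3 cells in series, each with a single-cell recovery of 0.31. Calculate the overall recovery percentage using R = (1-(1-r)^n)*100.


67.1491%

Complement of single-cell recovery:
1 - r = 1 - 0.31 = 0.69
Raise to power n:
(1 - r)^3 = 0.69^3 = 0.328509
Overall recovery:
R = (1 - 0.328509) * 100
= 67.1491%


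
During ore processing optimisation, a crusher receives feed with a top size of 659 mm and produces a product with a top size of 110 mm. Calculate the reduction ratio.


Reduction ratio = feed size / product size
= 659 / 110
= 5.9909

5.9909


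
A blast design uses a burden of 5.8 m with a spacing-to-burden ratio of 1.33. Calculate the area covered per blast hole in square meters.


44.7412 m^2

First, find the spacing:
Spacing = burden * ratio = 5.8 * 1.33
= 7.714 m
Then, calculate the area:
Area = burden * spacing = 5.8 * 7.714
= 44.7412 m^2


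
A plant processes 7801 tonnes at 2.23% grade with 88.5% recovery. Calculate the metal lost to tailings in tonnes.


Total metal in feed:
= 7801 * 2.23 / 100 = 173.9623 tonnes
Metal recovered:
= 173.9623 * 88.5 / 100 = 153.9566355 tonnes
Metal lost to tailings:
= 173.9623 - 153.9566355
= 20.0057 tonnes

20.0057 tonnes


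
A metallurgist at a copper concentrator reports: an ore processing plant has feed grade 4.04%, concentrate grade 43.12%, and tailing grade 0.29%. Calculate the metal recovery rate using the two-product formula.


Using the two-product formula:
R = 100 * c * (f - t) / (f * (c - t))
Numerator = 100 * 43.12 * (4.04 - 0.29)
= 100 * 43.12 * 3.75
= 16170.0
Denominator = 4.04 * (43.12 - 0.29)
= 4.04 * 42.83
= 173.0332
R = 16170.0 / 173.0332
= 93.4503%

93.4503%


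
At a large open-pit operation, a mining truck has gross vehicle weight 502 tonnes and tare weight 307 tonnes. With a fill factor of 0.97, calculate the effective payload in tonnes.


189.15 tonnes

Maximum payload = gross - tare
= 502 - 307 = 195 tonnes
Effective payload = max payload * fill factor
= 195 * 0.97
= 189.15 tonnes


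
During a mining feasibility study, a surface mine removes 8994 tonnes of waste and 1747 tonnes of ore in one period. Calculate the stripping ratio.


5.1483

Stripping ratio = waste tonnage / ore tonnage
= 8994 / 1747
= 5.1483


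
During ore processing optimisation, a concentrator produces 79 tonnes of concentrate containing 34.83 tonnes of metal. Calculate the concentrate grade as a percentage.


44.0886%

Grade = (metal in concentrate / concentrate mass) * 100
= (34.83 / 79) * 100
= 0.4408860759 * 100
= 44.0886%


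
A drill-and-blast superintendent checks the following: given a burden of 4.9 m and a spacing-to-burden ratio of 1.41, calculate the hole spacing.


6.909 m

Spacing = burden * ratio
= 4.9 * 1.41
= 6.909 m


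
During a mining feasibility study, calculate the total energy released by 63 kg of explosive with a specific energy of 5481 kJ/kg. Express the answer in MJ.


345.303 MJ

Energy = mass * specific_energy / 1000
= 63 * 5481 / 1000
= 345303 / 1000
= 345.303 MJ


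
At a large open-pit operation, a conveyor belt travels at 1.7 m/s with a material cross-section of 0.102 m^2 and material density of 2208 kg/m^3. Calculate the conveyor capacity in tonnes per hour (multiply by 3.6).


1378.3219 t/h

Volumetric flow = speed * area
= 1.7 * 0.102 = 0.1734 m^3/s
Mass flow = volumetric * density
= 0.1734 * 2208 = 382.8672 kg/s
Convert to t/h: multiply by 3.6
Capacity = 382.8672 * 3.6
= 1378.3219 t/h


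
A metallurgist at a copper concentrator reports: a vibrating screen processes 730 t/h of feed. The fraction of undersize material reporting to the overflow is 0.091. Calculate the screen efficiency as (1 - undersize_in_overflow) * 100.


Screen efficiency = (1 - fraction of undersize in overflow) * 100
= (1 - 0.091) * 100
= 0.909 * 100
= 90.9%

90.9%


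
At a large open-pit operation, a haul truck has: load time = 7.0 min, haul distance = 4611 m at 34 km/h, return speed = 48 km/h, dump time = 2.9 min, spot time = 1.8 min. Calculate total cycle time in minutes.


Convert haul speed to m/min: 34 * 1000/60 = 566.6666667 m/min
Haul time = 4611 / 566.6666667 = 8.137058824 min
Convert return speed to m/min: 48 * 1000/60 = 800 m/min
Return time = 4611 / 800 = 5.76375 min
Total cycle time:
= 7.0 + 8.137058824 + 2.9 + 5.76375 + 1.8
= 25.6008 min

25.6008 min


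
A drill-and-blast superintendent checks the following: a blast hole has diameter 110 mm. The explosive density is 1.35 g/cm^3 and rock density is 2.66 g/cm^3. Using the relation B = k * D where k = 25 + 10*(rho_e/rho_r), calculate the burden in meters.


First, compute k:
rho_e / rho_r = 1.35 / 2.66 = 0.507518797
k = 25 + 10 * 0.507518797 = 30.07518797
Then, compute burden:
B = k * D / 1000 = 30.07518797 * 110 / 1000
= 3308.270677 / 1000
= 3.3083 m

3.3083 m


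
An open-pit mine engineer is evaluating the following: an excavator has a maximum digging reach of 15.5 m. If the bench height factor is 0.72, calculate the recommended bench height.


11.16 m

Bench height = reach * factor
= 15.5 * 0.72
= 11.16 m


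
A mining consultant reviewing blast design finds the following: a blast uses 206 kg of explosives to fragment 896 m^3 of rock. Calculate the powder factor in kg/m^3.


0.2299 kg/m^3

Powder factor = explosive mass / rock volume
= 206 / 896
= 0.2299 kg/m^3


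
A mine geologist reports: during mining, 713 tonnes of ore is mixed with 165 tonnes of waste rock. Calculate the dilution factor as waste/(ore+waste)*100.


18.7927%

Total material = ore + waste
= 713 + 165 = 878 tonnes
Dilution = waste / total * 100
= 165 / 878 * 100
= 0.1879271071 * 100
= 18.7927%


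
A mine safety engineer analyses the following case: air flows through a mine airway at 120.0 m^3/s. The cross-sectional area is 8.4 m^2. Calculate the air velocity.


14.2857 m/s

Velocity = flow rate / cross-sectional area
= 120.0 / 8.4
= 14.2857 m/s


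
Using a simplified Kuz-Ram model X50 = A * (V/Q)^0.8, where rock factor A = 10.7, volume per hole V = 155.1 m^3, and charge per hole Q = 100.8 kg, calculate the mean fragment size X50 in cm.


15.1044 cm

Compute V/Q:
V/Q = 155.1 / 100.8 = 1.538690476
Raise to the power 0.8:
(V/Q)^0.8 = 1.538690476^0.8 = 1.411630433
Multiply by A:
X50 = 10.7 * 1.411630433
= 15.1044 cm


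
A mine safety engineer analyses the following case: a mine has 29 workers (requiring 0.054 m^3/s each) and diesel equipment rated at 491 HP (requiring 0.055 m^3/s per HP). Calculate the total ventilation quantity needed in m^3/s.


Airflow for workers:
Q_people = 29 * 0.054 = 1.566 m^3/s
Airflow for diesel equipment:
Q_diesel = 491 * 0.055 = 27.005 m^3/s
Total ventilation:
Q_total = 1.566 + 27.005
= 28.571 m^3/s

28.571 m^3/s


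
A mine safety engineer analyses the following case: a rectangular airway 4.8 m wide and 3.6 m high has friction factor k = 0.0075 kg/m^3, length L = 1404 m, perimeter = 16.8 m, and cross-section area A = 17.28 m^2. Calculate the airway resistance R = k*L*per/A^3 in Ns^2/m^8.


Compute the numerator:
k * L * per = 0.0075 * 1404 * 16.8
= 176.904
Compute the denominator:
A^3 = 17.28^3 = 5159.780352
Resistance:
R = 176.904 / 5159.780352
= 0.0343 Ns^2/m^8

0.0343 Ns^2/m^8


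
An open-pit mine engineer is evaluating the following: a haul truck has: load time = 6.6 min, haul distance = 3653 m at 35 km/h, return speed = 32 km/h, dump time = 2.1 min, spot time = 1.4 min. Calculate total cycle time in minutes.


23.2117 min

Convert haul speed to m/min: 35 * 1000/60 = 583.3333333 m/min
Haul time = 3653 / 583.3333333 = 6.262285714 min
Convert return speed to m/min: 32 * 1000/60 = 533.3333333 m/min
Return time = 3653 / 533.3333333 = 6.849375 min
Total cycle time:
= 6.6 + 6.262285714 + 2.1 + 6.849375 + 1.4
= 23.2117 min


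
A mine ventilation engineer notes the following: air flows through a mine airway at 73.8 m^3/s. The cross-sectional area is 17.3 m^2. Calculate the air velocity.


4.2659 m/s

Velocity = flow rate / cross-sectional area
= 73.8 / 17.3
= 4.2659 m/s


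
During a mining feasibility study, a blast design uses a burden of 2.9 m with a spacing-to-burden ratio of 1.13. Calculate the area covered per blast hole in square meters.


First, find the spacing:
Spacing = burden * ratio = 2.9 * 1.13
= 3.277 m
Then, calculate the area:
Area = burden * spacing = 2.9 * 3.277
= 9.5033 m^2

9.5033 m^2


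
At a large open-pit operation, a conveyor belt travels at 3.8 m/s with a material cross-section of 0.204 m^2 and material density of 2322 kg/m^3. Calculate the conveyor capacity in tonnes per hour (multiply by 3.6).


6480.0518 t/h

Volumetric flow = speed * area
= 3.8 * 0.204 = 0.7752 m^3/s
Mass flow = volumetric * density
= 0.7752 * 2322 = 1800.0144 kg/s
Convert to t/h: multiply by 3.6
Capacity = 1800.0144 * 3.6
= 6480.0518 t/h


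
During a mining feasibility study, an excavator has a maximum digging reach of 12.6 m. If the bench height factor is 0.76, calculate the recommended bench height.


9.576 m

Bench height = reach * factor
= 12.6 * 0.76
= 9.576 m


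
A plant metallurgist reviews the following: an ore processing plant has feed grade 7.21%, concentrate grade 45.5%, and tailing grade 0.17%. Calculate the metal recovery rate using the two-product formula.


Using the two-product formula:
R = 100 * c * (f - t) / (f * (c - t))
Numerator = 100 * 45.5 * (7.21 - 0.17)
= 100 * 45.5 * 7.04
= 32032.0
Denominator = 7.21 * (45.5 - 0.17)
= 7.21 * 45.33
= 326.8293
R = 32032.0 / 326.8293
= 98.0083%

98.0083%


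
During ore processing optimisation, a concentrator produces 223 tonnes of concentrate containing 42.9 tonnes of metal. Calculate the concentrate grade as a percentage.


Grade = (metal in concentrate / concentrate mass) * 100
= (42.9 / 223) * 100
= 0.1923766816 * 100
= 19.2377%

19.2377%


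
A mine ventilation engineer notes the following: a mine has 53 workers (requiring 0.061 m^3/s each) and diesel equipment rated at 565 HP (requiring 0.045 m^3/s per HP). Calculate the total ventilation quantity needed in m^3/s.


28.658 m^3/s

Airflow for workers:
Q_people = 53 * 0.061 = 3.233 m^3/s
Airflow for diesel equipment:
Q_diesel = 565 * 0.045 = 25.425 m^3/s
Total ventilation:
Q_total = 3.233 + 25.425
= 28.658 m^3/s


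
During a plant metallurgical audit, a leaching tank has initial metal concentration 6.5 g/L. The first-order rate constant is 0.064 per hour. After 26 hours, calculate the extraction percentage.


Compute the exponent:
-k * t = -0.064 * 26 = -1.664
Remaining concentration:
C = 6.5 * exp(-1.664)
= 6.5 * 0.1893799433
= 1.230969631 g/L
Extracted = 6.5 - 1.230969631 = 5.269030369 g/L
Extraction % = 5.269030369 / 6.5 * 100
= 81.062%

81.062%


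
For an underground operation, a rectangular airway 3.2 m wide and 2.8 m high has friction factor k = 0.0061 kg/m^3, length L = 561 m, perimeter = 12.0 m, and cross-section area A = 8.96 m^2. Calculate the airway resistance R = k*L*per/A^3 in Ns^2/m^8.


0.0571 Ns^2/m^8

Compute the numerator:
k * L * per = 0.0061 * 561 * 12.0
= 41.0652
Compute the denominator:
A^3 = 8.96^3 = 719.323136
Resistance:
R = 41.0652 / 719.323136
= 0.0571 Ns^2/m^8


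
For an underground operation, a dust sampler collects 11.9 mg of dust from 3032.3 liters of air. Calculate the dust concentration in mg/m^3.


3.9244 mg/m^3

Convert liters to m^3: 1 m^3 = 1000 L
Concentration = mass / volume * 1000
= 11.9 / 3032.3 * 1000
= 0.003924413811 * 1000
= 3.9244 mg/m^3


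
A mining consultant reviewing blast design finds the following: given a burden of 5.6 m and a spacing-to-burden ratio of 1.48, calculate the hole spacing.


Spacing = burden * ratio
= 5.6 * 1.48
= 8.288 m

8.288 m


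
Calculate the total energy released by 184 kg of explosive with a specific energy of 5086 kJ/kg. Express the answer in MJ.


935.824 MJ

Energy = mass * specific_energy / 1000
= 184 * 5086 / 1000
= 935824 / 1000
= 935.824 MJ


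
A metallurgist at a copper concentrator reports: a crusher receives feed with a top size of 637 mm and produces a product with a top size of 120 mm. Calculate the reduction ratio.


Reduction ratio = feed size / product size
= 637 / 120
= 5.3083

5.3083


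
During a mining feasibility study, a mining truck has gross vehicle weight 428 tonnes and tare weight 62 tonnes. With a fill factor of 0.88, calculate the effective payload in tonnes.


Maximum payload = gross - tare
= 428 - 62 = 366 tonnes
Effective payload = max payload * fill factor
= 366 * 0.88
= 322.08 tonnes

322.08 tonnes


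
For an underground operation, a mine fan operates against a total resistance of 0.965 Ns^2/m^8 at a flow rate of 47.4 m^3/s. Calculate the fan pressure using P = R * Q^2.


2168.1234 Pa

Compute Q^2:
Q^2 = 47.4^2 = 2246.76
Compute pressure:
P = R * Q^2 = 0.965 * 2246.76
= 2168.1234 Pa


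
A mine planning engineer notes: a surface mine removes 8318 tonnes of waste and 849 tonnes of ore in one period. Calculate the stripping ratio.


9.7974

Stripping ratio = waste tonnage / ore tonnage
= 8318 / 849
= 9.7974


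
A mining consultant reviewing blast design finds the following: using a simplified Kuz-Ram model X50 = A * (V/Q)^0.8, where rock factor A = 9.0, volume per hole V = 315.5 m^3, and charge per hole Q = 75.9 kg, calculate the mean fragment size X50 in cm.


28.1351 cm

Compute V/Q:
V/Q = 315.5 / 75.9 = 4.156785244
Raise to the power 0.8:
(V/Q)^0.8 = 4.156785244^0.8 = 3.126123061
Multiply by A:
X50 = 9.0 * 3.126123061
= 28.1351 cm


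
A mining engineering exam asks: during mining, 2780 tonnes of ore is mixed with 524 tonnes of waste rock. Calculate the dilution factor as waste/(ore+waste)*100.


Total material = ore + waste
= 2780 + 524 = 3304 tonnes
Dilution = waste / total * 100
= 524 / 3304 * 100
= 0.1585956416 * 100
= 15.8596%

15.8596%


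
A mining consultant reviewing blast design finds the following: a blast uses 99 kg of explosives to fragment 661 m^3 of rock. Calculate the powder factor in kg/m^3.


Powder factor = explosive mass / rock volume
= 99 / 661
= 0.1498 kg/m^3

0.1498 kg/m^3


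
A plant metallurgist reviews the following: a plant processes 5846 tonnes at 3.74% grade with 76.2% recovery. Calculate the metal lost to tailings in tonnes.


52.0364 tonnes

Total metal in feed:
= 5846 * 3.74 / 100 = 218.6404 tonnes
Metal recovered:
= 218.6404 * 76.2 / 100 = 166.6039848 tonnes
Metal lost to tailings:
= 218.6404 - 166.6039848
= 52.0364 tonnes


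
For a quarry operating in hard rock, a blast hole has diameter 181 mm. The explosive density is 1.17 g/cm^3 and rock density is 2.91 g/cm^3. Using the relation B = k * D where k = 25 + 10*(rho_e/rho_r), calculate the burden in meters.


First, compute k:
rho_e / rho_r = 1.17 / 2.91 = 0.4020618557
k = 25 + 10 * 0.4020618557 = 29.02061856
Then, compute burden:
B = k * D / 1000 = 29.02061856 * 181 / 1000
= 5252.731959 / 1000
= 5.2527 m

5.2527 m


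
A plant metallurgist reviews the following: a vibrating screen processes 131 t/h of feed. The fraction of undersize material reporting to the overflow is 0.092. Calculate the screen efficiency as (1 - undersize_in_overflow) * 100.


90.8%

Screen efficiency = (1 - fraction of undersize in overflow) * 100
= (1 - 0.092) * 100
= 0.908 * 100
= 90.8%


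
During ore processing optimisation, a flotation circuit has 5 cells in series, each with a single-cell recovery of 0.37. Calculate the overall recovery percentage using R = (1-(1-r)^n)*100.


Complement of single-cell recovery:
1 - r = 1 - 0.37 = 0.63
Raise to power n:
(1 - r)^5 = 0.63^5 = 0.0992436543
Overall recovery:
R = (1 - 0.0992436543) * 100
= 90.0756%

90.0756%


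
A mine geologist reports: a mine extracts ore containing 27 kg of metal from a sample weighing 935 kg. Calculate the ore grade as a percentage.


2.8877%

Ore grade = (metal mass / ore mass) * 100
= (27 / 935) * 100
= 0.02887700535 * 100
= 2.8877%


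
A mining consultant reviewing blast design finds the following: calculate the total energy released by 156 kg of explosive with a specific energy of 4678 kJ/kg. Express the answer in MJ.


729.768 MJ

Energy = mass * specific_energy / 1000
= 156 * 4678 / 1000
= 729768 / 1000
= 729.768 MJ


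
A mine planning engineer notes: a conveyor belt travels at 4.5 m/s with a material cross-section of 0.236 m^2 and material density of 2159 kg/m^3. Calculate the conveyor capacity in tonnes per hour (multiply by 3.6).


Volumetric flow = speed * area
= 4.5 * 0.236 = 1.062 m^3/s
Mass flow = volumetric * density
= 1.062 * 2159 = 2292.858 kg/s
Convert to t/h: multiply by 3.6
Capacity = 2292.858 * 3.6
= 8254.2888 t/h

8254.2888 t/h


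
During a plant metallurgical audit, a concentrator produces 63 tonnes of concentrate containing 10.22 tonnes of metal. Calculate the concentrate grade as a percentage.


16.2222%

Grade = (metal in concentrate / concentrate mass) * 100
= (10.22 / 63) * 100
= 0.1622222222 * 100
= 16.2222%


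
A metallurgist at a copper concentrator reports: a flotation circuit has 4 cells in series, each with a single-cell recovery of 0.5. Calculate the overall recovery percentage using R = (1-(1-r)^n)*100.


Complement of single-cell recovery:
1 - r = 1 - 0.5 = 0.5
Raise to power n:
(1 - r)^4 = 0.5^4 = 0.0625
Overall recovery:
R = (1 - 0.0625) * 100
= 93.75%

93.75%


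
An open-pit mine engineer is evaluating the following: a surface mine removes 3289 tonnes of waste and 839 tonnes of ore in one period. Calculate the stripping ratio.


3.9201

Stripping ratio = waste tonnage / ore tonnage
= 3289 / 839
= 3.9201


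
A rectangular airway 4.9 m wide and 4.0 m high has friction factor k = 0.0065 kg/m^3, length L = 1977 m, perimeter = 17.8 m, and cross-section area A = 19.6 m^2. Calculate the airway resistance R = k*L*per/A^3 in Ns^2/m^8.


Compute the numerator:
k * L * per = 0.0065 * 1977 * 17.8
= 228.7389
Compute the denominator:
A^3 = 19.6^3 = 7529.536
Resistance:
R = 228.7389 / 7529.536
= 0.0304 Ns^2/m^8

0.0304 Ns^2/m^8


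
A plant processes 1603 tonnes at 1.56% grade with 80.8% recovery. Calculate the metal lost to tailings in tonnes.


Total metal in feed:
= 1603 * 1.56 / 100 = 25.0068 tonnes
Metal recovered:
= 25.0068 * 80.8 / 100 = 20.2054944 tonnes
Metal lost to tailings:
= 25.0068 - 20.2054944
= 4.8013 tonnes

4.8013 tonnes


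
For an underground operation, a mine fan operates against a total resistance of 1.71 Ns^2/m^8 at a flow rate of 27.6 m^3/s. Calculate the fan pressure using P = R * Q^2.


Compute Q^2:
Q^2 = 27.6^2 = 761.76
Compute pressure:
P = R * Q^2 = 1.71 * 761.76
= 1302.6096 Pa

1302.6096 Pa


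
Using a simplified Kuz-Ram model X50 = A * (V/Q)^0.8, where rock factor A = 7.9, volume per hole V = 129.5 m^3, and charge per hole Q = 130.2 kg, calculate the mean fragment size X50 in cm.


Compute V/Q:
V/Q = 129.5 / 130.2 = 0.9946236559
Raise to the power 0.8:
(V/Q)^0.8 = 0.9946236559^0.8 = 0.9956966073
Multiply by A:
X50 = 7.9 * 0.9956966073
= 7.866 cm

7.866 cm


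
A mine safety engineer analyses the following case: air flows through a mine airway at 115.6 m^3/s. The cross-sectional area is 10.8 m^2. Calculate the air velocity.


Velocity = flow rate / cross-sectional area
= 115.6 / 10.8
= 10.7037 m/s

10.7037 m/s


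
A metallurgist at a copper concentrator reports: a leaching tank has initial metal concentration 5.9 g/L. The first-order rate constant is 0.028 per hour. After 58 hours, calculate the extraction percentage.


Compute the exponent:
-k * t = -0.028 * 58 = -1.624
Remaining concentration:
C = 5.9 * exp(-1.624)
= 5.9 * 0.1971086854
= 1.162941244 g/L
Extracted = 5.9 - 1.162941244 = 4.737058756 g/L
Extraction % = 4.737058756 / 5.9 * 100
= 80.2891%

80.2891%


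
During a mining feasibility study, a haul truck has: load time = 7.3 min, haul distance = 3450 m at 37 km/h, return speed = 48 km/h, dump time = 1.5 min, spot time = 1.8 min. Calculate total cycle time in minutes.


20.5071 min

Convert haul speed to m/min: 37 * 1000/60 = 616.6666667 m/min
Haul time = 3450 / 616.6666667 = 5.594594595 min
Convert return speed to m/min: 48 * 1000/60 = 800 m/min
Return time = 3450 / 800 = 4.3125 min
Total cycle time:
= 7.3 + 5.594594595 + 1.5 + 4.3125 + 1.8
= 20.5071 min


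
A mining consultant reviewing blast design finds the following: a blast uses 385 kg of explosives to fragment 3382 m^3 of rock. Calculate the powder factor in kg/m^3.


0.1138 kg/m^3

Powder factor = explosive mass / rock volume
= 385 / 3382
= 0.1138 kg/m^3


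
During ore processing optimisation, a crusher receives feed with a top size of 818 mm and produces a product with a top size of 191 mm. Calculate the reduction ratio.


4.2827

Reduction ratio = feed size / product size
= 818 / 191
= 4.2827


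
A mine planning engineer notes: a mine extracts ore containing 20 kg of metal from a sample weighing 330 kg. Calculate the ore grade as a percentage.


6.0606%

Ore grade = (metal mass / ore mass) * 100
= (20 / 330) * 100
= 0.06060606061 * 100
= 6.0606%


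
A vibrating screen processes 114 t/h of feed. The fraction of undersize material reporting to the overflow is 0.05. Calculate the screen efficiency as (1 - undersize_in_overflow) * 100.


95.0%

Screen efficiency = (1 - fraction of undersize in overflow) * 100
= (1 - 0.05) * 100
= 0.95 * 100
= 95.0%


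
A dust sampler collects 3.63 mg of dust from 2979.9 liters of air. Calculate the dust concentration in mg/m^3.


1.2182 mg/m^3

Convert liters to m^3: 1 m^3 = 1000 L
Concentration = mass / volume * 1000
= 3.63 / 2979.9 * 1000
= 0.001218161683 * 1000
= 1.2182 mg/m^3


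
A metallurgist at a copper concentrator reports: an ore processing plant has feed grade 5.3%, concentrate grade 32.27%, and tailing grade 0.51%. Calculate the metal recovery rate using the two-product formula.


91.8286%

Using the two-product formula:
R = 100 * c * (f - t) / (f * (c - t))
Numerator = 100 * 32.27 * (5.3 - 0.51)
= 100 * 32.27 * 4.79
= 15457.33
Denominator = 5.3 * (32.27 - 0.51)
= 5.3 * 31.76
= 168.328
R = 15457.33 / 168.328
= 91.8286%


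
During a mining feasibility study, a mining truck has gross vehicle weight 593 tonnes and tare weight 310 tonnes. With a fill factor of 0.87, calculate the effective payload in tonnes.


246.21 tonnes

Maximum payload = gross - tare
= 593 - 310 = 283 tonnes
Effective payload = max payload * fill factor
= 283 * 0.87
= 246.21 tonnes


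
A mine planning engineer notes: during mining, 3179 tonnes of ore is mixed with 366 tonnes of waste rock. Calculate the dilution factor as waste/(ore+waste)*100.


Total material = ore + waste
= 3179 + 366 = 3545 tonnes
Dilution = waste / total * 100
= 366 / 3545 * 100
= 0.1032440056 * 100
= 10.3244%

10.3244%


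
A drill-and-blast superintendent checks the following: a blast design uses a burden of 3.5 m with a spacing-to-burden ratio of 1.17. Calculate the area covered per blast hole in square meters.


First, find the spacing:
Spacing = burden * ratio = 3.5 * 1.17
= 4.095 m
Then, calculate the area:
Area = burden * spacing = 3.5 * 4.095
= 14.3325 m^2

14.3325 m^2


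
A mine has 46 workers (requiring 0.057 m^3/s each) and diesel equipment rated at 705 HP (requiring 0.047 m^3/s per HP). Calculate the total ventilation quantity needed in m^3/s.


Airflow for workers:
Q_people = 46 * 0.057 = 2.622 m^3/s
Airflow for diesel equipment:
Q_diesel = 705 * 0.047 = 33.135 m^3/s
Total ventilation:
Q_total = 2.622 + 33.135
= 35.757 m^3/s

35.757 m^3/s


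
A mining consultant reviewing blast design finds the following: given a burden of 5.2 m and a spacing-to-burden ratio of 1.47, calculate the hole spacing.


7.644 m

Spacing = burden * ratio
= 5.2 * 1.47
= 7.644 m


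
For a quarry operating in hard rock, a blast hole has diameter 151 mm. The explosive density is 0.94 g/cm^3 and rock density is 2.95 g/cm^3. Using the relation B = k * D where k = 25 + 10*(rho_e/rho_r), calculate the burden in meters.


First, compute k:
rho_e / rho_r = 0.94 / 2.95 = 0.3186440678
k = 25 + 10 * 0.3186440678 = 28.18644068
Then, compute burden:
B = k * D / 1000 = 28.18644068 * 151 / 1000
= 4256.152542 / 1000
= 4.2562 m

4.2562 m


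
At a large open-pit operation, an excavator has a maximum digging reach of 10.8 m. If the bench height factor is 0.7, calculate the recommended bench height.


7.56 m

Bench height = reach * factor
= 10.8 * 0.7
= 7.56 m


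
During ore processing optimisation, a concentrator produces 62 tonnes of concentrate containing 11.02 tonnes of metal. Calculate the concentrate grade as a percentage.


Grade = (metal in concentrate / concentrate mass) * 100
= (11.02 / 62) * 100
= 0.1777419355 * 100
= 17.7742%

17.7742%


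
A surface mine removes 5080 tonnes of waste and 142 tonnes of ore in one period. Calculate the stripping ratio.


Stripping ratio = waste tonnage / ore tonnage
= 5080 / 142
= 35.7746

35.7746


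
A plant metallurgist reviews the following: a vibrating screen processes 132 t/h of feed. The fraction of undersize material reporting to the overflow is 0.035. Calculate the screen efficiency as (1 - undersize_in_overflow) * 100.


96.5%

Screen efficiency = (1 - fraction of undersize in overflow) * 100
= (1 - 0.035) * 100
= 0.965 * 100
= 96.5%


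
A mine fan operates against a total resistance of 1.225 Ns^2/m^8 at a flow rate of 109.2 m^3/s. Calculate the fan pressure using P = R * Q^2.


14607.684 Pa

Compute Q^2:
Q^2 = 109.2^2 = 11924.64
Compute pressure:
P = R * Q^2 = 1.225 * 11924.64
= 14607.684 Pa
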